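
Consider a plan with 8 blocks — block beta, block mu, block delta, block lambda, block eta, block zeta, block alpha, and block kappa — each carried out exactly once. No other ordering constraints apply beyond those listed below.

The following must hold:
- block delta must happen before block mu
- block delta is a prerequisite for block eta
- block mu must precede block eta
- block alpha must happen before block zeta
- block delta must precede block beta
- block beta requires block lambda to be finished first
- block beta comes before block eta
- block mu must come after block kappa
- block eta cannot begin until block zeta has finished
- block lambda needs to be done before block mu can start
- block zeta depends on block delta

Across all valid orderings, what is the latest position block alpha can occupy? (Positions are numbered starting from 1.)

6

The blocks that are forced after block alpha, directly or by a chain of constraints, are block eta, block zeta. That's 2 blocks.
So at least 2 blocks follow block alpha, putting block alpha no later than position 6. That position is achievable by scheduling everything else first.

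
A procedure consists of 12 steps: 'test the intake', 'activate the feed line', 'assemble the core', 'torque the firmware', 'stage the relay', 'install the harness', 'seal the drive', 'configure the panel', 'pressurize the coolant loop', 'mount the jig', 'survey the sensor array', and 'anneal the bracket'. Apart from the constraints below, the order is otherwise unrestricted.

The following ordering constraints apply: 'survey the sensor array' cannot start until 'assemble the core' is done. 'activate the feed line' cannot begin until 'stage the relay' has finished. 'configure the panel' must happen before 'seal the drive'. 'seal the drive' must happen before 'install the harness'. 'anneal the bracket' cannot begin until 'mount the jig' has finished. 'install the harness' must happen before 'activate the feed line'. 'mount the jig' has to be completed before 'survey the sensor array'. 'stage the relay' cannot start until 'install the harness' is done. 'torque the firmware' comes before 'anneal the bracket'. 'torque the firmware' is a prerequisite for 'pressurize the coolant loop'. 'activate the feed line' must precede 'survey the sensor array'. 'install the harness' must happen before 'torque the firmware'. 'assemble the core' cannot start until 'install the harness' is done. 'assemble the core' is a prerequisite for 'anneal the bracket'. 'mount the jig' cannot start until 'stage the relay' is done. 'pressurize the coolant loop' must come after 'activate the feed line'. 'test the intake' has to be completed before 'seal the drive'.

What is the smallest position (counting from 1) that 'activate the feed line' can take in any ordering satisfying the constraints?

Every step that must precede 'activate the feed line' has to come before it. Tracing all chains that end at 'activate the feed line', those steps are: 'test the intake', 'stage the relay', 'install the harness', 'seal the drive', 'configure the panel' — 5 in total.
So at minimum 5 steps come before 'activate the feed line', putting 'activate the feed line' no earlier than position 6. That position is achievable by scheduling exactly those predecessors first.

6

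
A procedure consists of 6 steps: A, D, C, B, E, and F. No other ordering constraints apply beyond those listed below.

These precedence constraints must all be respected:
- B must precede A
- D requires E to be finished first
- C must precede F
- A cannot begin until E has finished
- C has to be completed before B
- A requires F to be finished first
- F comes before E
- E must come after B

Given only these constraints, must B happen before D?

Yes

Following the dependencies: B → E → D.
Hence B necessarily comes before D.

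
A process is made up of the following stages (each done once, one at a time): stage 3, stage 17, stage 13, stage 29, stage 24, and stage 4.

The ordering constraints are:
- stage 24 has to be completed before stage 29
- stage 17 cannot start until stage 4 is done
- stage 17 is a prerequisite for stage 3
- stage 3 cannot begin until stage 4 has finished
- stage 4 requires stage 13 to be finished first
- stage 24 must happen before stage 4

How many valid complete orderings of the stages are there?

2 stages have no prerequisites (stage 13, stage 24), so any of them could come first.
Enumerating by repeatedly choosing an available stage (one whose prerequisites are all placed) gives 9 distinct complete orderings.

9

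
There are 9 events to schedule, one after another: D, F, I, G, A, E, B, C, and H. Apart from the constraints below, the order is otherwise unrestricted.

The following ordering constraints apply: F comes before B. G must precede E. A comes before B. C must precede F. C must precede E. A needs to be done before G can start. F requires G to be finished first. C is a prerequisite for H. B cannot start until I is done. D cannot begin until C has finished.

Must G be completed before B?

Following the dependencies: G → F → B.
That forces G before B in every valid schedule.

Yes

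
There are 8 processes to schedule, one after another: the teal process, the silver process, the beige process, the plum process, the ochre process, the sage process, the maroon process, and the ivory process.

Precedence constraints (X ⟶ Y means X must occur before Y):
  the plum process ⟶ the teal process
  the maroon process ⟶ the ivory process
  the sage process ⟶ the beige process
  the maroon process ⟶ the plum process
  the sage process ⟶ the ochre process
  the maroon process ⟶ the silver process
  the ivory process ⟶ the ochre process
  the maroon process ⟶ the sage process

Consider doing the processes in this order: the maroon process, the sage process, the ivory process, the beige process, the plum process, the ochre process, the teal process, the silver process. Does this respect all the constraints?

Every stated constraint is respected: the maroon process sits at position 1, ahead of the silver process at position 8, and each of the other listed pairs likewise has the predecessor earlier in the sequence.

Yes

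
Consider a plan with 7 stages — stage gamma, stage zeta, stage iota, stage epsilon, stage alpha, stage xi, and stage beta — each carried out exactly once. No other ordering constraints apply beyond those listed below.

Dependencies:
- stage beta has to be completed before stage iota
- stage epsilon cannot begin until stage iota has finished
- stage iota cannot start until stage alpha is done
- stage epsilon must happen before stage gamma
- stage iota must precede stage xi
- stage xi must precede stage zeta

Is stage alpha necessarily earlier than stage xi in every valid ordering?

There is a constraint chain stage alpha → stage iota → stage xi.
That forces stage alpha before stage xi in every valid schedule.

Yes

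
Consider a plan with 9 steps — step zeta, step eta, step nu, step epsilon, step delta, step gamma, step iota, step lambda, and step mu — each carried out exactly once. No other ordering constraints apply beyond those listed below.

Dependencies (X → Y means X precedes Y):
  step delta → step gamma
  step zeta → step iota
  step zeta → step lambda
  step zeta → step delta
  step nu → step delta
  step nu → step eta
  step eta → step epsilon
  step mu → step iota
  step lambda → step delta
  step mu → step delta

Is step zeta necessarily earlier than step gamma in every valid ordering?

Yes

Following the dependencies: step zeta → step delta → step gamma.
Hence step zeta necessarily comes before step gamma.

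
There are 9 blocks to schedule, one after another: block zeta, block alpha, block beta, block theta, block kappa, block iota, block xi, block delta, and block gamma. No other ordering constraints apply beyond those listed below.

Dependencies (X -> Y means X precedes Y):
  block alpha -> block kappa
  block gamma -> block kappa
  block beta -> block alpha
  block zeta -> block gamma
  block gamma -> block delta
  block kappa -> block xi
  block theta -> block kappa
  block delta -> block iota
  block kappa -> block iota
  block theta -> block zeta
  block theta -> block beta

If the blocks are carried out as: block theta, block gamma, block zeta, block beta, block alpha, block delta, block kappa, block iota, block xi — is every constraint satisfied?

In the proposed order, block gamma appears before block zeta.
That contradicts the constraint that block zeta must precede block gamma.

No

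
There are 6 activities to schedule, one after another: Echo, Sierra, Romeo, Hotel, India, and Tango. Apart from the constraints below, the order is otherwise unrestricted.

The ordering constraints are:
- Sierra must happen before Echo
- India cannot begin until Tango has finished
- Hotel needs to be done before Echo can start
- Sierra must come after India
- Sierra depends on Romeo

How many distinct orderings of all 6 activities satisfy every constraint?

3 activities have no prerequisites (Romeo, Hotel, Tango), so any of them could come first.
Enumerating by repeatedly choosing an available activity (one whose prerequisites are all placed) gives 15 distinct complete orderings.

15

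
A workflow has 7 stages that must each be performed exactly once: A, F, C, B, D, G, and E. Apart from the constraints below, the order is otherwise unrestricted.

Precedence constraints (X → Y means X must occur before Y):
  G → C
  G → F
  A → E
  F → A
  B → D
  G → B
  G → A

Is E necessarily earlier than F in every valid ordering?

No

There is a chain F → A → E, which puts F before E.
So E never precedes F.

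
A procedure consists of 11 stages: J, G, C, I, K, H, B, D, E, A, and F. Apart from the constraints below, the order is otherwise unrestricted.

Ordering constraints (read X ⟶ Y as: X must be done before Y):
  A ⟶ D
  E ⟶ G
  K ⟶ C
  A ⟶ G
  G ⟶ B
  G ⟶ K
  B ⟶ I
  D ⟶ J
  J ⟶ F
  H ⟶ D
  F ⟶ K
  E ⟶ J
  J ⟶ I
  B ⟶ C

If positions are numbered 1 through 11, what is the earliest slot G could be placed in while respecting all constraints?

Every stage that must precede G has to come before it. Tracing all chains that end at G, those stages are: E, A — 2 in total.
So at minimum 2 stages come before G, putting G no earlier than position 3. That position is achievable by scheduling exactly those predecessors first.

3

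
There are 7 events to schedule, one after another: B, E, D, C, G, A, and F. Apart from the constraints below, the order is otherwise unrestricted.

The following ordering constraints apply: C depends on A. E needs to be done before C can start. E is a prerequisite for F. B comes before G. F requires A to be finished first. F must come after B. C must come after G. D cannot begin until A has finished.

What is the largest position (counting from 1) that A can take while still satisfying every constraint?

The events that are forced after A, directly or by a chain of constraints, are D, C, F. That's 3 events.
So at least 3 events follow A, putting A no later than position 4. That position is achievable by scheduling everything else first.

4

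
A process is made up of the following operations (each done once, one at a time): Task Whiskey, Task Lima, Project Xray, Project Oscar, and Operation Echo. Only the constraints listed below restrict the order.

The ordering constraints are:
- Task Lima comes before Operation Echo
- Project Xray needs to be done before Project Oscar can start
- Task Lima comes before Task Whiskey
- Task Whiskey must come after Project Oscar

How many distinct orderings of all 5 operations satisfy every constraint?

2 operations have no prerequisites (Task Lima, Project Xray), so any of them could come first.
Enumerating by repeatedly choosing an available operation (one whose prerequisites are all placed) gives 9 distinct complete orderings.

9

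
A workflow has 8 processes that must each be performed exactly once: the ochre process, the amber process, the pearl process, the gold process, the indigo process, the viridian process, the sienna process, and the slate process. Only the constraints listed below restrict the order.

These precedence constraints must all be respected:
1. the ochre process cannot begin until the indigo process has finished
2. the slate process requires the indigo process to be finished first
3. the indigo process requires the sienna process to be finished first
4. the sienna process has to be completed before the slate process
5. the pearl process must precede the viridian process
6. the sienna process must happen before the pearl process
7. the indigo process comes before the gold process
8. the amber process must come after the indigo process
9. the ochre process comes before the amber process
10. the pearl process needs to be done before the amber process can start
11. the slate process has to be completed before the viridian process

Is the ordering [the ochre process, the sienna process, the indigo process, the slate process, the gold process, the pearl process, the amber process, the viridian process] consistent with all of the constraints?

The sequence places the ochre process ahead of the indigo process.
That contradicts the constraint that the indigo process must precede the ochre process.

No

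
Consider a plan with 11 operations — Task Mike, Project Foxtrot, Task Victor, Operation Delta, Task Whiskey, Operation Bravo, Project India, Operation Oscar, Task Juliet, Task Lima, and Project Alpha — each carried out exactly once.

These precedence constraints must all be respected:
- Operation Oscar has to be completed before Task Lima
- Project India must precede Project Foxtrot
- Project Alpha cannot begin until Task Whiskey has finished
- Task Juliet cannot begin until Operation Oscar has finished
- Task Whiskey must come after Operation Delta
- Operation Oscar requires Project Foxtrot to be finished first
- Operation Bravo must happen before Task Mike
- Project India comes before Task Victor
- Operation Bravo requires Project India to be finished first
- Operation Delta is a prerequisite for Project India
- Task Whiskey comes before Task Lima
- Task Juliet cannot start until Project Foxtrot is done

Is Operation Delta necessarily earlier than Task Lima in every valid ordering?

Yes

Tracing the constraints gives a chain: Operation Delta → Task Whiskey → Task Lima.
That forces Operation Delta before Task Lima in every valid schedule.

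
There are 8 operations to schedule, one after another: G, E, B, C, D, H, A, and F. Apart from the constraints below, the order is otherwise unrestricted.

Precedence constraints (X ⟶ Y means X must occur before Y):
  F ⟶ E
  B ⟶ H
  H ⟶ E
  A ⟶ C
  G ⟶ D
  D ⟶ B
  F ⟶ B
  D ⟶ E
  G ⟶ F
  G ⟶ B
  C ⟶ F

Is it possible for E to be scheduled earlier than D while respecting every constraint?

Following D → E, D must precede E in every valid ordering.
Hence E can never be scheduled before D.

No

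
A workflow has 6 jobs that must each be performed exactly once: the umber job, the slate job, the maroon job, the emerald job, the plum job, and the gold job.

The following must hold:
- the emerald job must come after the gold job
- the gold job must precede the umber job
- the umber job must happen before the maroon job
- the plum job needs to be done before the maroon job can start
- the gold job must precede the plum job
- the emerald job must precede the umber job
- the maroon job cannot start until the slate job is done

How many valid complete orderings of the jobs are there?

2 jobs have no prerequisites (the slate job, the gold job), so any of them could come first.
Enumerating by repeatedly choosing an available job (one whose prerequisites are all placed) gives 15 distinct complete orderings.

15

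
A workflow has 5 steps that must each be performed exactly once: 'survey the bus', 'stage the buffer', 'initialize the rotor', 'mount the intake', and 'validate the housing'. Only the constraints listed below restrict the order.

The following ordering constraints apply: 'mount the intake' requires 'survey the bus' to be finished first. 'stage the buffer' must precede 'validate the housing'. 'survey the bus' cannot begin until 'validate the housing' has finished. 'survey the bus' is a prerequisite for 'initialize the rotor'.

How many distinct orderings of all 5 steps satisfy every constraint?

'stage the buffer' is the only step with nothing required before it, so every ordering starts there.
Systematically extending each partial ordering one step at a time and counting, there are 2 complete orderings.

2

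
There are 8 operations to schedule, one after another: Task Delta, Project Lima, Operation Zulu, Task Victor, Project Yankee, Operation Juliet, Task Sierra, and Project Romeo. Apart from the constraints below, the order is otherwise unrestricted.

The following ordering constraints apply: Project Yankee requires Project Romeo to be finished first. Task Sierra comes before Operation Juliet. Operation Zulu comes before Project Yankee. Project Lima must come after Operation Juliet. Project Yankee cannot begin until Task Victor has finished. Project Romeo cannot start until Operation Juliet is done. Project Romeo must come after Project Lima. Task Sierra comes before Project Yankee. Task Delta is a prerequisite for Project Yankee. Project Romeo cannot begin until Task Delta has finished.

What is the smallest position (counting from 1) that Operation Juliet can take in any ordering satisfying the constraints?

2

Working backwards through the constraints from Operation Juliet, its only required predecessor is Task Sierra.
So at minimum 1 operation comes before Operation Juliet, putting Operation Juliet no earlier than position 2. That position is achievable by scheduling exactly that predecessor first.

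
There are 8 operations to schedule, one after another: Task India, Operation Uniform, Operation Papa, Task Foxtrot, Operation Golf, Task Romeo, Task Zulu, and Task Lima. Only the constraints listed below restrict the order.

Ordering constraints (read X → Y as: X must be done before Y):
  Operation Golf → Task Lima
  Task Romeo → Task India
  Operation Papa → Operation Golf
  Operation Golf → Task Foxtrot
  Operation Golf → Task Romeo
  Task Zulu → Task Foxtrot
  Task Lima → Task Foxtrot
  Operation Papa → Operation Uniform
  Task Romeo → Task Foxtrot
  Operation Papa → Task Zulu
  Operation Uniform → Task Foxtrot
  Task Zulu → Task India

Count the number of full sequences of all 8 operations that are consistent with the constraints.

106

Only Operation Papa has no prerequisites, so it must go first.
Enumerating by repeatedly choosing an available operation (one whose prerequisites are all placed) gives 106 distinct complete orderings.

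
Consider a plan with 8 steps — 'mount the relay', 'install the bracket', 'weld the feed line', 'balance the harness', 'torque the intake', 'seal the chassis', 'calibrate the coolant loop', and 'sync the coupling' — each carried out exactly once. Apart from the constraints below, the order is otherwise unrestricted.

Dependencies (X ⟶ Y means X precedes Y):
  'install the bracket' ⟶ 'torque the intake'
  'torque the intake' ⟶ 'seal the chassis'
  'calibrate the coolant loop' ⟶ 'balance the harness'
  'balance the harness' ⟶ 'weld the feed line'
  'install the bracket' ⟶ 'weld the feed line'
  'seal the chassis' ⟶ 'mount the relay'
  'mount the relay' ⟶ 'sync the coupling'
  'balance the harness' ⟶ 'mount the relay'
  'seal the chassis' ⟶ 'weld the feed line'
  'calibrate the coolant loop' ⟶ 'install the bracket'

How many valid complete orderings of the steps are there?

'calibrate the coolant loop' is the only step with nothing required before it, so every ordering starts there.
Enumerating by repeatedly choosing an available step (one whose prerequisites are all placed) gives 12 distinct complete orderings.

12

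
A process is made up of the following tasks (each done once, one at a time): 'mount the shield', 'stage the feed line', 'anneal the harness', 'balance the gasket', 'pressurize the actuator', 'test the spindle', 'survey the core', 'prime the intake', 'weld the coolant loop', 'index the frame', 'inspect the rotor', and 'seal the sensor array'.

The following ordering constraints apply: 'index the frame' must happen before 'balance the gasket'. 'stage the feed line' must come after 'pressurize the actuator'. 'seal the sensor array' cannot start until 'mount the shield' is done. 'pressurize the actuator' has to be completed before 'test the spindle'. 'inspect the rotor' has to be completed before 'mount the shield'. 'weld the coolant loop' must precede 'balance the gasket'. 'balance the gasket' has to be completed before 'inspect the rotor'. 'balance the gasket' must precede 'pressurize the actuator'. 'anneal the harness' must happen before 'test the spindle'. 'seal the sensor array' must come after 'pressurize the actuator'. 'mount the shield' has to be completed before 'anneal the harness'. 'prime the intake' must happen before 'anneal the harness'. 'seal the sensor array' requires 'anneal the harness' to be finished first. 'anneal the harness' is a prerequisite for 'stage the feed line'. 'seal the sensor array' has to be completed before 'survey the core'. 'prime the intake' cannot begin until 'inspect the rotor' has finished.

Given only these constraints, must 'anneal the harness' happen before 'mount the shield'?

There is a chain 'mount the shield' → 'anneal the harness', which puts 'mount the shield' before 'anneal the harness'.
So 'anneal the harness' never precedes 'mount the shield'.

No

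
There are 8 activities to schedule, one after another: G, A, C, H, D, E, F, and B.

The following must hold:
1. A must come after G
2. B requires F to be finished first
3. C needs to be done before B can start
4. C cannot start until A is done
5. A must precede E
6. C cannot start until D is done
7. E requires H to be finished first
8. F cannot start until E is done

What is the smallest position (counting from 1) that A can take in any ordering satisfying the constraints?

2

The only activity forced before A (directly or transitively) is G.
So at minimum 1 activity comes before A, putting A no earlier than position 2. That position is achievable by scheduling exactly that predecessor first.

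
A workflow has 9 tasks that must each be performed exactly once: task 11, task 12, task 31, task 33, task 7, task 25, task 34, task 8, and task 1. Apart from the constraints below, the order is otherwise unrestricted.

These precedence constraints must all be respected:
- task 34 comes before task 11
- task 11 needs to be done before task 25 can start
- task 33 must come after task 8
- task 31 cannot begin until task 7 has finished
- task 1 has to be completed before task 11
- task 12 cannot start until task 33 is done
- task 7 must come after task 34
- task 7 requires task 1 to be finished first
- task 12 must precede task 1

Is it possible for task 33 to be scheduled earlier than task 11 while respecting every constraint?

Yes

Every valid ordering already has task 33 before task 11 (the constraints require it), so in particular at least one does.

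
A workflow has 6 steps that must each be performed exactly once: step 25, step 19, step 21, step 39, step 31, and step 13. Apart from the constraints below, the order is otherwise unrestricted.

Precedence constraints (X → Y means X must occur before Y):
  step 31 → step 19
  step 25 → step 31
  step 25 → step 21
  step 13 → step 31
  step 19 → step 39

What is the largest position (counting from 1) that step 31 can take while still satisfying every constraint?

Every step that must follow step 31 has to come after it. Tracing all chains starting from step 31, those steps are: step 19, step 39 — 2 in total.
With 2 mandatory successors out of 6 steps total, the latest slot for step 31 is 6−2 = 4, and it's reachable by doing all non-successors before step 31.

4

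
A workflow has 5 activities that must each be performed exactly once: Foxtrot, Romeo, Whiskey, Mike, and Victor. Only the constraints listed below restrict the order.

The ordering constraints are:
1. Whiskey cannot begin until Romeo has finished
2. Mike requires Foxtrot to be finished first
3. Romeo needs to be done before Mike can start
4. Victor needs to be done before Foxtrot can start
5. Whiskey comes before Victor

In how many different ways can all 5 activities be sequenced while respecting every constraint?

1

Romeo is the only activity with nothing required before it, so every ordering starts there.
Continuing from there, at each step only one activity has all its prerequisites placed, so the ordering is fully determined — there is exactly 1.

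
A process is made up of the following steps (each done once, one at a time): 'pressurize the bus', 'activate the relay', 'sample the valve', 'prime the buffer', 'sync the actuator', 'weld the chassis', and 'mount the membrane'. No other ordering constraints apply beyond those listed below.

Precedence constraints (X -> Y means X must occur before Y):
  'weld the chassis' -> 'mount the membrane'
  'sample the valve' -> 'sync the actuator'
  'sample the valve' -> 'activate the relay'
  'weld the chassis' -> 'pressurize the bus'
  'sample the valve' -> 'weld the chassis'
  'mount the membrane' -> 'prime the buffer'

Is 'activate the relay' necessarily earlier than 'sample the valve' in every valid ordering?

There is a chain 'sample the valve' → 'activate the relay', which puts 'sample the valve' before 'activate the relay'.
So 'activate the relay' never precedes 'sample the valve'.

No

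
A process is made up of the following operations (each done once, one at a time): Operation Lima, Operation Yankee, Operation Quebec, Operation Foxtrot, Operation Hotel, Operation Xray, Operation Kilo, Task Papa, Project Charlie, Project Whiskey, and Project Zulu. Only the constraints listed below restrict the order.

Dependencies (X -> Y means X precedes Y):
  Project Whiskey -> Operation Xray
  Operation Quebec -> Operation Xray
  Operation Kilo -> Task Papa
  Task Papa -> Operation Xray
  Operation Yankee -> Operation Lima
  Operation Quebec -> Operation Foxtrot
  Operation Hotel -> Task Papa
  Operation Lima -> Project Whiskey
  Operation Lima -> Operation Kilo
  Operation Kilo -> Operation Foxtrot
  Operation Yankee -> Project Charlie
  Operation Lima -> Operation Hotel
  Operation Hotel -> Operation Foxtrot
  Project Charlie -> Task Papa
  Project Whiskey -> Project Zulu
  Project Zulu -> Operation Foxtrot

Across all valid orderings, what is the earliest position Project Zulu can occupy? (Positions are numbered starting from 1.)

Every operation that must precede Project Zulu has to come before it. Tracing all chains that end at Project Zulu, those operations are: Operation Lima, Operation Yankee, Project Whiskey — 3 in total.
So at minimum 3 operations come before Project Zulu, putting Project Zulu no earlier than position 4. That position is achievable by scheduling exactly those predecessors first.

4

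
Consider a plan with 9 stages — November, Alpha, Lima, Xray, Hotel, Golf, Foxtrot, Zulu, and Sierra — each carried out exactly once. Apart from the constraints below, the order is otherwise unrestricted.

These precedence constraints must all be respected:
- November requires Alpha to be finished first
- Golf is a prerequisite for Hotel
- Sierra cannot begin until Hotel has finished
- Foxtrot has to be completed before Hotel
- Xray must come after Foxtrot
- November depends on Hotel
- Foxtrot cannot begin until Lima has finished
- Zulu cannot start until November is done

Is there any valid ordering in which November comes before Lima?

There is a dependency chain Lima → Foxtrot → Hotel → November, so November always comes after Lima.
Hence November can never be scheduled before Lima.

No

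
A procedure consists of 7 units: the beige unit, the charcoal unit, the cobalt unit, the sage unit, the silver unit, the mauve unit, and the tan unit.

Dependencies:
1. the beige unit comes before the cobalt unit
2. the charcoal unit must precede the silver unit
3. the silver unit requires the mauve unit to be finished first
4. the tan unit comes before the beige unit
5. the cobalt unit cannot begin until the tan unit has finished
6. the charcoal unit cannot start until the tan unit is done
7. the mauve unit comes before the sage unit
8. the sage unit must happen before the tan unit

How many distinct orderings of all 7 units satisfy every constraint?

6

Only the mauve unit has no prerequisites, so it must go first.
Counting all ways to extend the partial order to a total order gives 6.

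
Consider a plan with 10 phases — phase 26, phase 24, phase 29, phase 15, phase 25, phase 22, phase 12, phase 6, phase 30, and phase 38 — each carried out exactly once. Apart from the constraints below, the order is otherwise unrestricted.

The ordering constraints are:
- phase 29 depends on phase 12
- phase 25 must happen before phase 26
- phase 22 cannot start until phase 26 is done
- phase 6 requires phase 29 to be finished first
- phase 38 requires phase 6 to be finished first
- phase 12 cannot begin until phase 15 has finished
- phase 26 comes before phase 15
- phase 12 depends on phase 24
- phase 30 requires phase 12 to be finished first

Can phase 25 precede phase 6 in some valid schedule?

Yes

Phase 25 is actually forced before phase 6 by the constraints, so certainly some valid ordering has phase 25 first.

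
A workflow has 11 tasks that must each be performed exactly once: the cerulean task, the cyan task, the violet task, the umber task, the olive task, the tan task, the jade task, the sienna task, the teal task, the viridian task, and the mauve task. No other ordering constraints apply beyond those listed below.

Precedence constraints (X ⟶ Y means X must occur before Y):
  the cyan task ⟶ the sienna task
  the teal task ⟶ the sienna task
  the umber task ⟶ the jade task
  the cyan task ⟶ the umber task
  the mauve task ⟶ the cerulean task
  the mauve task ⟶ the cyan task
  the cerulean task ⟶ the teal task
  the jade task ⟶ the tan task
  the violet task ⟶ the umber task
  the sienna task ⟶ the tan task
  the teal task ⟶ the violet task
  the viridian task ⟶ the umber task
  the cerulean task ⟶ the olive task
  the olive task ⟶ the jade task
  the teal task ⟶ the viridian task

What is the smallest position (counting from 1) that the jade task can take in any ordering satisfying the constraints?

Working backwards through the constraints from the jade task, its full set of required predecessors is the cerulean task, the cyan task, the violet task, the umber task, the olive task, the teal task, the viridian task, the mauve task — 8 of them.
So at minimum 8 tasks come before the jade task, putting the jade task no earlier than position 9. That position is achievable by scheduling exactly those predecessors first.

9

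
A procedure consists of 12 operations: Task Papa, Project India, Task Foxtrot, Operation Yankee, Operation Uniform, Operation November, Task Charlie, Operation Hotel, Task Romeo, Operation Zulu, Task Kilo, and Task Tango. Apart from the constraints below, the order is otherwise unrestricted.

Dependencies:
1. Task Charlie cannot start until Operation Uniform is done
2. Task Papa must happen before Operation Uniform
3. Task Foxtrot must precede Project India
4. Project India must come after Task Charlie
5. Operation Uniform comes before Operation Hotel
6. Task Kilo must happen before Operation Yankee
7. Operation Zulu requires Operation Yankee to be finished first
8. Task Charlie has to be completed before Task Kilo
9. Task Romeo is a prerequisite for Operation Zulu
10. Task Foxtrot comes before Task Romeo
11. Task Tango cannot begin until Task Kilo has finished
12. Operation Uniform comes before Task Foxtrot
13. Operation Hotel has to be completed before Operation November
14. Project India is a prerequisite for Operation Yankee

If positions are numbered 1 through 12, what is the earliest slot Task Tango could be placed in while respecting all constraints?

Working backwards through the constraints from Task Tango, its full set of required predecessors is Task Papa, Operation Uniform, Task Charlie, Task Kilo — 4 of them.
So at minimum 4 operations come before Task Tango, putting Task Tango no earlier than position 5. That position is achievable by scheduling exactly those predecessors first.

5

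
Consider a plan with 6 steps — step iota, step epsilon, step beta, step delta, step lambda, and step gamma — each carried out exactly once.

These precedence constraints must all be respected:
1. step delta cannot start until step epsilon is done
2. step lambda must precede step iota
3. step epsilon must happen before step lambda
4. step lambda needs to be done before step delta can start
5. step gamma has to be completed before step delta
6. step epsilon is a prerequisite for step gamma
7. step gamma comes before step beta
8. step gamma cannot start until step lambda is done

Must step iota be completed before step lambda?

In fact the dependencies run the other way: step lambda → step iota.
So step iota does not have to come before step lambda — it cannot.

No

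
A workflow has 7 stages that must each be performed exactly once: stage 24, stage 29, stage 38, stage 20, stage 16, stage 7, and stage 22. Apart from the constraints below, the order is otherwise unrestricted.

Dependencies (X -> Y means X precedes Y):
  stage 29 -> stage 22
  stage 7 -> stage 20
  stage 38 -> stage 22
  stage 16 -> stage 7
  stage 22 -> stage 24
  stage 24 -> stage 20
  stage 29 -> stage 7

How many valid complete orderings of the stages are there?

26

3 stages have no prerequisites (stage 29, stage 38, stage 16), so any of them could come first.
Systematically extending each partial ordering one stage at a time and counting, there are 26 complete orderings.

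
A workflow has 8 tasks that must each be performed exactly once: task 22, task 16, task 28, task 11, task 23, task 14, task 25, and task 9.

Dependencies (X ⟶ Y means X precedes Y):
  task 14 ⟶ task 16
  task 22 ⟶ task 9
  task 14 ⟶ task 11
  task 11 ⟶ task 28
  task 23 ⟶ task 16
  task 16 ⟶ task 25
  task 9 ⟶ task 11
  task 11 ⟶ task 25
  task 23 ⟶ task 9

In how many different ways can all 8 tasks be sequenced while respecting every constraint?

3 tasks have no prerequisites (task 22, task 23, task 14), so any of them could come first.
Enumerating by repeatedly choosing an available task (one whose prerequisites are all placed) gives 56 distinct complete orderings.

56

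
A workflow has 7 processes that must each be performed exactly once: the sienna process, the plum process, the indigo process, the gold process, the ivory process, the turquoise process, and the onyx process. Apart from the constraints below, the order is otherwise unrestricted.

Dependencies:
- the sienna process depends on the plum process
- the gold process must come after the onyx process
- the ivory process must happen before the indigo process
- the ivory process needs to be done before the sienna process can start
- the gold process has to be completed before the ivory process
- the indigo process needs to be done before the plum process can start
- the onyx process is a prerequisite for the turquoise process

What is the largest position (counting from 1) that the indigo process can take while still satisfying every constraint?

5

Every process that must follow the indigo process has to come after it. Tracing all chains starting from the indigo process, those processes are: the sienna process, the plum process — 2 in total.
With 2 mandatory successors out of 7 processes total, the latest slot for the indigo process is 7−2 = 5, and it's reachable by doing all non-successors before the indigo process.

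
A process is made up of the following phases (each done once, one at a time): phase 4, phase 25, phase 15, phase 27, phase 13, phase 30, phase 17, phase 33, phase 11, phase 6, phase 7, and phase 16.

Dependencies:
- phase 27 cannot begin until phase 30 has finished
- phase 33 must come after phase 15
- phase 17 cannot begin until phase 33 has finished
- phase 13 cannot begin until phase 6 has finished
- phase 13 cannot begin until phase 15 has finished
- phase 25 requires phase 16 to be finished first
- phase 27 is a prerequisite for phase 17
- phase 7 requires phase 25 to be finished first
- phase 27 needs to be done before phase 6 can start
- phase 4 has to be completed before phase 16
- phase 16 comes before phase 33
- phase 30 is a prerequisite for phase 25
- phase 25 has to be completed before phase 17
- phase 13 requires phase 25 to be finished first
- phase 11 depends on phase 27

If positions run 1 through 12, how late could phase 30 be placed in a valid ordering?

5

Following every chain forward from phase 30, the phases that must come later are phase 25, phase 27, phase 13, phase 17, phase 11, phase 6, phase 7 — 7 of them.
With 7 mandatory successors out of 12 phases total, the latest slot for phase 30 is 12−7 = 5, and it's reachable by doing all non-successors before phase 30.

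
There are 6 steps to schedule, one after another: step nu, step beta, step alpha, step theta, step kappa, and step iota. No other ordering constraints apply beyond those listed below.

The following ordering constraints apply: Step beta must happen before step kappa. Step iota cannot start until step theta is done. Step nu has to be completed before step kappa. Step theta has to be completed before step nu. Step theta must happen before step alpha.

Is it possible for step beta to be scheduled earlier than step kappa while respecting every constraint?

Yes

Step beta is actually forced before step kappa by the constraints, so certainly some valid ordering has step beta first.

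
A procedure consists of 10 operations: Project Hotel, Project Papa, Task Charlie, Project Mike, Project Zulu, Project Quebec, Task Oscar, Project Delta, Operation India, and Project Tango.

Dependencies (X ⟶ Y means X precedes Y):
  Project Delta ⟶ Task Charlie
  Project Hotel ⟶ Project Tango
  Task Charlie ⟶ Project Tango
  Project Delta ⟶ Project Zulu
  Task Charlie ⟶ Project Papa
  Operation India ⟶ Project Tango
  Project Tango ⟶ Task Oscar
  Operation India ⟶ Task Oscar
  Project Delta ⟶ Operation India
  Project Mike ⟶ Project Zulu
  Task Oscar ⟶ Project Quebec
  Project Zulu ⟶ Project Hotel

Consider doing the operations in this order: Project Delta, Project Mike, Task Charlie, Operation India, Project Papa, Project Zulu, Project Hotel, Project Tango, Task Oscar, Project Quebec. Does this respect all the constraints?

Yes

Checking each listed constraint against this order: for instance, Project Delta is in position 1 and Project Zulu in position 6, so that constraint holds — and the remaining constraints check out the same way.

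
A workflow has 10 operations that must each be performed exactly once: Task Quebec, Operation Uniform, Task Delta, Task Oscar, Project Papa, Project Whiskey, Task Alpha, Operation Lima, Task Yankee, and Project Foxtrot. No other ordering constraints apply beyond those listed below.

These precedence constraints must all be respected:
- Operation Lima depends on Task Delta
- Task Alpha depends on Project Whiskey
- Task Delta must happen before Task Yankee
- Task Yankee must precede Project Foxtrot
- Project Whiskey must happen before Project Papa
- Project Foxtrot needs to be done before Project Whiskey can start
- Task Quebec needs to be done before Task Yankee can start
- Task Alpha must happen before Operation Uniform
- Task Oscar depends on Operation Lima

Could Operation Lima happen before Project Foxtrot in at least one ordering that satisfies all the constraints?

Yes

Nothing in the constraints forces Project Foxtrot before Operation Lima — there is no chain from Project Foxtrot to Operation Lima.
So a valid ordering placing Operation Lima earlier than Project Foxtrot exists.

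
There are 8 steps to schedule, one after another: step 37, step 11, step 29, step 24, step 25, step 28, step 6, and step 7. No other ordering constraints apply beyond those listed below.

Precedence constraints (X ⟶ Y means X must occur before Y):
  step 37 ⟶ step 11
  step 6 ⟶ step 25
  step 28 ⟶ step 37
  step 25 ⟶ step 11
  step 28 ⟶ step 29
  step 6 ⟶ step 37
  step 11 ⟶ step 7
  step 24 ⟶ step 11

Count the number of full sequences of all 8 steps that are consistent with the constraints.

The steps with no prerequisites are step 24, step 28, step 6; any of them can be placed first.
Systematically extending each partial ordering one step at a time and counting, there are 146 complete orderings.

146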